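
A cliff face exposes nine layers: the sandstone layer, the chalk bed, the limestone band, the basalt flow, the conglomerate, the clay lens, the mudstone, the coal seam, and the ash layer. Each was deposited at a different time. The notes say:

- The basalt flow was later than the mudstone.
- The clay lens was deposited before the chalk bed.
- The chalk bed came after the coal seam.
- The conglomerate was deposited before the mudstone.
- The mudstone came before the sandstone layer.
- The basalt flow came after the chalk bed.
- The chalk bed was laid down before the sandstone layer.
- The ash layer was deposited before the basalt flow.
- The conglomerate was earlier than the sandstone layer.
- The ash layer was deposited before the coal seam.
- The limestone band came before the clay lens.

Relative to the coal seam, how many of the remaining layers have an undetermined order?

4

Forced before the coal seam: the ash layer; forced after the coal seam: the basalt flow, the chalk bed, and the sandstone layer.
That leaves the clay lens, the conglomerate, the limestone band, and the mudstone with no forced order relative to the coal seam — 4.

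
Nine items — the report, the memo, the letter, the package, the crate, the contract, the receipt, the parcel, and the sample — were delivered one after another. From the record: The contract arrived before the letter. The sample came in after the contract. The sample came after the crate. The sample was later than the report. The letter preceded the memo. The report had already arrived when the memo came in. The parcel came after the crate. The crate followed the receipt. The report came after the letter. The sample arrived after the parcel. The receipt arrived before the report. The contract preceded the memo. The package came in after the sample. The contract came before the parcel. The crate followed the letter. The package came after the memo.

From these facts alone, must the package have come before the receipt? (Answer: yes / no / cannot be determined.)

Tracing the constraints gives the receipt → the crate → the sample → the package, so the receipt must come before the package.
That means the package cannot be before the receipt.

no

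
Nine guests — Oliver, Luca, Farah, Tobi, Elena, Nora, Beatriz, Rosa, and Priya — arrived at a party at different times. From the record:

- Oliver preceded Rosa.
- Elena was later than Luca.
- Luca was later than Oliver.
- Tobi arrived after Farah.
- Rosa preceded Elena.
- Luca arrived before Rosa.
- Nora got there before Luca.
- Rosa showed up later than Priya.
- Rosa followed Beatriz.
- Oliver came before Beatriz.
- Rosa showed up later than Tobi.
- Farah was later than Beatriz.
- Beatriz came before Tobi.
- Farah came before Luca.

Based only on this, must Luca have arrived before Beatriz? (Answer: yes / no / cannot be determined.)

no

Tracing the constraints gives Beatriz → Farah → Luca, so Beatriz must come before Luca.
That means Luca cannot be before Beatriz.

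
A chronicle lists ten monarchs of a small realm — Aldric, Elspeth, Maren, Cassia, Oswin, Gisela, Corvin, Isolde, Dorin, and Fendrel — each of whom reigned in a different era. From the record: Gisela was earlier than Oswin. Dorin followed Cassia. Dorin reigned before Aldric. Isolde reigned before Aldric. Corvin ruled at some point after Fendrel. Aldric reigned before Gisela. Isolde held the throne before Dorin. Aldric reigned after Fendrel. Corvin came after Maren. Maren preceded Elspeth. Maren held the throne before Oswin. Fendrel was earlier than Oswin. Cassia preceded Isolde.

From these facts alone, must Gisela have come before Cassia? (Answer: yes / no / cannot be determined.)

Tracing the constraints gives Cassia → Dorin → Aldric → Gisela, so Cassia must come before Gisela.
That means Gisela cannot be before Cassia.

no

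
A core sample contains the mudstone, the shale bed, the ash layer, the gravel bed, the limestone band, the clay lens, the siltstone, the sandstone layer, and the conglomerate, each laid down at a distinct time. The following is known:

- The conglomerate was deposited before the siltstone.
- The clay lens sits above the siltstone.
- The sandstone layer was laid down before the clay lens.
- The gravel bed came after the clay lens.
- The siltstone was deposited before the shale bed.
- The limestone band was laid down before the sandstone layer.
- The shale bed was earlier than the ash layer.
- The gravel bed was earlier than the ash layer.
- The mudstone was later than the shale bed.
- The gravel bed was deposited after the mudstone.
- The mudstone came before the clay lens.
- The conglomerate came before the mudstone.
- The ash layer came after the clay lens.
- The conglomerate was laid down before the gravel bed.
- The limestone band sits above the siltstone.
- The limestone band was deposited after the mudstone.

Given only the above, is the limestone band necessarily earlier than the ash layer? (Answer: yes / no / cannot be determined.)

yes

Chain the constraints: the limestone band → the sandstone layer → the clay lens → the ash layer. Each link is directly stated, so the limestone band comes before the ash layer.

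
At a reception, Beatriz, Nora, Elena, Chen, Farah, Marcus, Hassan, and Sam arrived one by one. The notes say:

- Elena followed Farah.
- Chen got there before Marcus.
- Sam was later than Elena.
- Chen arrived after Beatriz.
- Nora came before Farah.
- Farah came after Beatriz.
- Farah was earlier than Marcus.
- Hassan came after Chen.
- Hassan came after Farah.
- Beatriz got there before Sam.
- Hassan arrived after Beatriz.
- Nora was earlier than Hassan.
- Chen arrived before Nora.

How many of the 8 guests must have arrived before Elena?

Directly stated before Elena: Farah.
Beatriz reaches Elena via Beatriz → Farah → Elena.
Chen reaches Elena via Chen → Nora → Farah → Elena.
Nora reaches Elena via Nora → Farah → Elena.
That's Beatriz, Chen, Farah, and Nora — 4 in all.

4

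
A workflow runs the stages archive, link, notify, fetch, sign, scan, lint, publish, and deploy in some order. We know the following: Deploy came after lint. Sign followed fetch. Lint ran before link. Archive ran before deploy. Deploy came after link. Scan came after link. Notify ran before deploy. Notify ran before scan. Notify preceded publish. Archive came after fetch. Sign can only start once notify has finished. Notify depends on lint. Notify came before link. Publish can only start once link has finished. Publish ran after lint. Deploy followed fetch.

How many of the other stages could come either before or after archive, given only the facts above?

Forced before archive: fetch; forced after archive: deploy.
That leaves link, lint, notify, publish, scan, and sign with no forced order relative to archive — 6.

6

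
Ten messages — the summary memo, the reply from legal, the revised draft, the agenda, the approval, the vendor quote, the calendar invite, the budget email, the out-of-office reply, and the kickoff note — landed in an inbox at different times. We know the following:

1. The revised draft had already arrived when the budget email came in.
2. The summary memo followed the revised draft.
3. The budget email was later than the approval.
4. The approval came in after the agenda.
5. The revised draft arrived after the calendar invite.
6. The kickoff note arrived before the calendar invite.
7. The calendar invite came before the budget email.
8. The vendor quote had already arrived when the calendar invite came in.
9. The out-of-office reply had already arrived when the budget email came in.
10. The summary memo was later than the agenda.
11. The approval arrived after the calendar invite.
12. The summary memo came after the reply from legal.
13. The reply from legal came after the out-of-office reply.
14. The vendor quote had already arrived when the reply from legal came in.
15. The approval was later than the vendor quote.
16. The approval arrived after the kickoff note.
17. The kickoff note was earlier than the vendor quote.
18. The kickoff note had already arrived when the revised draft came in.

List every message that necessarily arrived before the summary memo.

the agenda, the calendar invite, the kickoff note, the out-of-office reply, the reply from legal, the revised draft, the vendor quote

Directly stated before the summary memo: the agenda, the reply from legal, and the revised draft.
The calendar invite reaches the summary memo via the calendar invite → the revised draft → the summary memo.
The kickoff note reaches the summary memo via the kickoff note → the revised draft → the summary memo.
The out-of-office reply reaches the summary memo via the out-of-office reply → the reply from legal → the summary memo.
Likewise the vendor quote reaches the summary memo by chaining the stated constraints.
No chain forces the budget email (or any of the others) ahead of the summary memo.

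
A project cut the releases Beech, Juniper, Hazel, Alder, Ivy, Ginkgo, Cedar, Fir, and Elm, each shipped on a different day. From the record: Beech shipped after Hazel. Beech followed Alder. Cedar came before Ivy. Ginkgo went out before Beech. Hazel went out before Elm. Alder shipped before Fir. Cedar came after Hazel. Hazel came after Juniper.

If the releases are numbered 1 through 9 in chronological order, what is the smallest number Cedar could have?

Hazel and Juniper must both come before Cedar — 2 forced predecessors.
Nothing else is forced ahead of Cedar, so its earliest slot is position 2 + 1 = 3.

3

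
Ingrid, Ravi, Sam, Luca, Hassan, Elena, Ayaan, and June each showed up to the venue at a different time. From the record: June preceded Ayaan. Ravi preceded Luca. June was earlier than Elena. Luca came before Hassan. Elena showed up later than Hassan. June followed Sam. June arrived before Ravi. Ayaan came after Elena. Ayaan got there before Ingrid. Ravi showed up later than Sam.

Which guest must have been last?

Every other guest has a chain of constraints placing them before Ingrid, so Ingrid is last.

Ingrid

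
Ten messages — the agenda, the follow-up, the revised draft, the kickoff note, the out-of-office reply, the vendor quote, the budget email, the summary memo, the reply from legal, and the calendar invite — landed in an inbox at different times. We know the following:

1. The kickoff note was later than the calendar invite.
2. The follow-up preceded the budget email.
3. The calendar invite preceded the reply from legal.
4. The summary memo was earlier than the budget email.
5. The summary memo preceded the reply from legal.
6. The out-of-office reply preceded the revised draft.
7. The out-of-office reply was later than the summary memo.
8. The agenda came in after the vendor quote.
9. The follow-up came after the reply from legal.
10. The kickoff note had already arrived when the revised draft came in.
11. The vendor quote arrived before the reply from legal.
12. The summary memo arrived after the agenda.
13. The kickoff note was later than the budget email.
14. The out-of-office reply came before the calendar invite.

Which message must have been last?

the revised draft

Every other message has a chain of constraints placing it before the revised draft, so the revised draft is last.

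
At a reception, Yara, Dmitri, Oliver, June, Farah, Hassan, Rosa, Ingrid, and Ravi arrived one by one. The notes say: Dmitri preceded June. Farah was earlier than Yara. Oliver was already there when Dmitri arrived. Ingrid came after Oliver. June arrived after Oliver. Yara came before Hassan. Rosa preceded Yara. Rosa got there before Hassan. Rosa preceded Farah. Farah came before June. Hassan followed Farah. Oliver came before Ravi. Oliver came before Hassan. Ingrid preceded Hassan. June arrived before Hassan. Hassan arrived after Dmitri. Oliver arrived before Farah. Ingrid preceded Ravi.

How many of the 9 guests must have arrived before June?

4

Directly stated before June: Dmitri, Farah, and Oliver.
Rosa reaches June via Rosa → Farah → June.
That's Dmitri, Farah, Oliver, and Rosa — 4 in all.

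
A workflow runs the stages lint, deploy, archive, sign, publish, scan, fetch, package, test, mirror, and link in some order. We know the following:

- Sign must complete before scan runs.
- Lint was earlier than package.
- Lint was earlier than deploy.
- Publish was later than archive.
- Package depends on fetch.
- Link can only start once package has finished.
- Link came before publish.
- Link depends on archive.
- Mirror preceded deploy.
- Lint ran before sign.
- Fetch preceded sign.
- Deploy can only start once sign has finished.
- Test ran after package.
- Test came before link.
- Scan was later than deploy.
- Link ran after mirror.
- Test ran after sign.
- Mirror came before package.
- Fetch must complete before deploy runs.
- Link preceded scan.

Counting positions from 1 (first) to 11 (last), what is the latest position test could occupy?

8

Test must come before link, publish, and scan — 3 stages forced after it.
Everything else can be placed before test in some valid order, so test can sit as late as position 11 − 3 = 8.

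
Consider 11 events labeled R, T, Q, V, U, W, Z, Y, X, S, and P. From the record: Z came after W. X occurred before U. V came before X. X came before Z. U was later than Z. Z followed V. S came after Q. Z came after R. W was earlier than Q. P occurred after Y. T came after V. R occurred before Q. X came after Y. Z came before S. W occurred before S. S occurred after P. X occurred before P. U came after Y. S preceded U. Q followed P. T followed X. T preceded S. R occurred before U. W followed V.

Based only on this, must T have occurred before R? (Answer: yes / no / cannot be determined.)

No chain of stated constraints runs from T to R, and none runs from R to T either.
So the relative order of T and R is not fixed by the given facts.

cannot be determined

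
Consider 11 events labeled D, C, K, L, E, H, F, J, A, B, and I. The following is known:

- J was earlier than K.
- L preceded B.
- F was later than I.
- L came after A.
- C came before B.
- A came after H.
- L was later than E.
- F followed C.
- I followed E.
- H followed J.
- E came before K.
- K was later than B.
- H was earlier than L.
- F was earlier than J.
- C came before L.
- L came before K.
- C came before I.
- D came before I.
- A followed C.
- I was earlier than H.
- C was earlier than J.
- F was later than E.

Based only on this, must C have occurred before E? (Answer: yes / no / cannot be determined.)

cannot be determined

No chain of stated constraints runs from C to E, and none runs from E to C either.
So the relative order of C and E is not fixed by the given facts.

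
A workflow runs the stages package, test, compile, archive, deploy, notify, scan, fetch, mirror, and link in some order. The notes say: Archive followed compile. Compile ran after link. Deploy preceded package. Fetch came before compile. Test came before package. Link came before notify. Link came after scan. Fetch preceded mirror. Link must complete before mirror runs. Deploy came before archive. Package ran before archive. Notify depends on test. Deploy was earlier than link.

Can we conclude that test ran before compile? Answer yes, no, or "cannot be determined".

No chain of stated constraints runs from test to compile, and none runs from compile to test either.
So the relative order of test and compile is not fixed by the given facts.

cannot be determined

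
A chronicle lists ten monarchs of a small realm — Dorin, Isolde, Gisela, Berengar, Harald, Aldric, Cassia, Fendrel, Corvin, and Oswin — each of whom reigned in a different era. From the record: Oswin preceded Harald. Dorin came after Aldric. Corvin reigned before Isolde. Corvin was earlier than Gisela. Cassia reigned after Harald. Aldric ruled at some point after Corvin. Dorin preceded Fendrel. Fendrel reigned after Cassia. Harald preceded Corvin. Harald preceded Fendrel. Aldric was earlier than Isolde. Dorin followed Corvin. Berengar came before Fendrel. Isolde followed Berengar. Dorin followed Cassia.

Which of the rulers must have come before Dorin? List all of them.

Aldric, Cassia, Corvin, Harald, Oswin

Directly stated before Dorin: Aldric, Cassia, and Corvin.
Harald reaches Dorin via Harald → Corvin → Dorin.
Oswin reaches Dorin via Oswin → Harald → Corvin → Dorin.
No chain forces Isolde (or any of the others) ahead of Dorin.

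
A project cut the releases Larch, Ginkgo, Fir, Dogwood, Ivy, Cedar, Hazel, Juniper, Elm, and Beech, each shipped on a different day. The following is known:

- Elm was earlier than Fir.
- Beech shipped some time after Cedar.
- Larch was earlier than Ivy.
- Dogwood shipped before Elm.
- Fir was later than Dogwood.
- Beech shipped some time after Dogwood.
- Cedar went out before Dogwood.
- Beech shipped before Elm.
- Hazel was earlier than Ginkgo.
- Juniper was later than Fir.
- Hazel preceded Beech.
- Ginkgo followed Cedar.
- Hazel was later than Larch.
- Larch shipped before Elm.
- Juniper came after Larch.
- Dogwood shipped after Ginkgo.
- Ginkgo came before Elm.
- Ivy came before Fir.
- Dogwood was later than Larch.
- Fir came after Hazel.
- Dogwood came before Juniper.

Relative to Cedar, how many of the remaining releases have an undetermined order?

3

Forced after Cedar: Beech, Dogwood, Elm, Fir, Ginkgo, and Juniper.
That leaves Hazel, Ivy, and Larch with no forced order relative to Cedar — 3.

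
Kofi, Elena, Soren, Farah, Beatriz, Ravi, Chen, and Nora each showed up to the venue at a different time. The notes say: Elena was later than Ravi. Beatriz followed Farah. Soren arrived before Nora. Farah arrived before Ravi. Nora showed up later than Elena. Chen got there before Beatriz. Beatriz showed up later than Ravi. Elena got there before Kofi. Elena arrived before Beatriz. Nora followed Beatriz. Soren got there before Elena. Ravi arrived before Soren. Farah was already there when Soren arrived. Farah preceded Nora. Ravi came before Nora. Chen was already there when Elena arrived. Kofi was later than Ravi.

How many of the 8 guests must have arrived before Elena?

Directly stated before Elena: Chen, Ravi, and Soren.
Farah reaches Elena via Farah → Ravi → Elena.
No chain forces Beatriz (or any of the others) ahead of Elena.
That's Chen, Farah, Ravi, and Soren — 4 in all.

4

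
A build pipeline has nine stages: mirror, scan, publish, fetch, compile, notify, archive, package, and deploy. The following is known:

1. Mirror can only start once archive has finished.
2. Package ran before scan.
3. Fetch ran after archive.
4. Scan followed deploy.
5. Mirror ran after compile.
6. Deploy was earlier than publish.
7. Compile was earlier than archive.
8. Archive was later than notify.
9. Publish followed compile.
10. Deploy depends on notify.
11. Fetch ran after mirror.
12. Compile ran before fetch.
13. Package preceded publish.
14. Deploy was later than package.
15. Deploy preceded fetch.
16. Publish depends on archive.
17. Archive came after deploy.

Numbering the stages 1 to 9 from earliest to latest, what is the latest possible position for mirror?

8

Mirror must come before fetch — 1 stage forced after it.
Everything else can be placed before mirror in some valid order, so mirror can sit as late as position 9 − 1 = 8.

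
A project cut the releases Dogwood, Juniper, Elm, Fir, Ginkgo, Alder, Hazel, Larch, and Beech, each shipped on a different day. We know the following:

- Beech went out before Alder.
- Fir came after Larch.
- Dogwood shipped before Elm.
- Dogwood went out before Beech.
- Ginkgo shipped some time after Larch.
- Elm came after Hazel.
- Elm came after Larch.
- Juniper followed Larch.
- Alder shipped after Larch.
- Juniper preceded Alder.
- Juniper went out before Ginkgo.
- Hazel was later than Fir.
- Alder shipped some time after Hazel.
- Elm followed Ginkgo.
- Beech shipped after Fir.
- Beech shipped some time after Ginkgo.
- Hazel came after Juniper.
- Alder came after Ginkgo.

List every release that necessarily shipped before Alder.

Directly stated before Alder: Beech, Ginkgo, Hazel, Juniper, and Larch.
Dogwood reaches Alder via Dogwood → Beech → Alder.
Fir reaches Alder via Fir → Hazel → Alder.
No chain forces Elm ahead of Alder.

Beech, Dogwood, Fir, Ginkgo, Hazel, Juniper, Larch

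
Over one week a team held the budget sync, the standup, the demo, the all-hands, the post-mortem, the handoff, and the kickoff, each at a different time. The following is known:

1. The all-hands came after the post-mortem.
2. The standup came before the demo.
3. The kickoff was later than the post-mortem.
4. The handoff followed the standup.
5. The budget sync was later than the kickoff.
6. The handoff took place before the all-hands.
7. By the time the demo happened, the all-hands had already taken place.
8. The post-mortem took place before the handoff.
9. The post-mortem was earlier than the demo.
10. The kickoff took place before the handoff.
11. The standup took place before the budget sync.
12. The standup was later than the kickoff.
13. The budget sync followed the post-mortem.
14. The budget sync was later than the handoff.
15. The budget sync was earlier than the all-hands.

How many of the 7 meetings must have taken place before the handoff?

3

Directly stated before the handoff: the kickoff, the post-mortem, and the standup.
No chain forces the demo (or any of the others) ahead of the handoff.
That's the kickoff, the post-mortem, and the standup — 3 in all.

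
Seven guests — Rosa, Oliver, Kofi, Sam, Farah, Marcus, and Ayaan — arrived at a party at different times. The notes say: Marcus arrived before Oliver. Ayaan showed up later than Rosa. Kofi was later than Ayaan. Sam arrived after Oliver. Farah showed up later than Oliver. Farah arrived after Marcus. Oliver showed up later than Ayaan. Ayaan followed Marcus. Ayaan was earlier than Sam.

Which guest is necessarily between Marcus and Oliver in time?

Ayaan

Tracing the constraints gives Marcus → Ayaan → Oliver, so Ayaan sits after Marcus and before Oliver.
No other guest is forced both after Marcus and before Oliver.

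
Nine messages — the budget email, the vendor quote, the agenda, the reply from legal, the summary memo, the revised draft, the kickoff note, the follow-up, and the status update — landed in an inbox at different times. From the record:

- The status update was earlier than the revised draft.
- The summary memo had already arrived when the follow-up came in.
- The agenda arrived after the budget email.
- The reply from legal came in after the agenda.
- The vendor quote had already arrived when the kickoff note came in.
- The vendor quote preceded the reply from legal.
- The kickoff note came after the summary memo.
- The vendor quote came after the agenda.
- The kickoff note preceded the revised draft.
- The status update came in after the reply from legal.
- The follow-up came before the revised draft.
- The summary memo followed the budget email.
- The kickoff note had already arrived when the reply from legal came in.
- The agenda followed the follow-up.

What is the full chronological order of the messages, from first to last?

The constraints fix every adjacent pair, so only one ordering works:
the budget email → the summary memo → the follow-up → the agenda → the vendor quote → the kickoff note → the reply from legal → the status update → the revised draft.

the budget email, the summary memo, the follow-up, the agenda, the vendor quote, the kickoff note, the reply from legal, the status update, the revised draft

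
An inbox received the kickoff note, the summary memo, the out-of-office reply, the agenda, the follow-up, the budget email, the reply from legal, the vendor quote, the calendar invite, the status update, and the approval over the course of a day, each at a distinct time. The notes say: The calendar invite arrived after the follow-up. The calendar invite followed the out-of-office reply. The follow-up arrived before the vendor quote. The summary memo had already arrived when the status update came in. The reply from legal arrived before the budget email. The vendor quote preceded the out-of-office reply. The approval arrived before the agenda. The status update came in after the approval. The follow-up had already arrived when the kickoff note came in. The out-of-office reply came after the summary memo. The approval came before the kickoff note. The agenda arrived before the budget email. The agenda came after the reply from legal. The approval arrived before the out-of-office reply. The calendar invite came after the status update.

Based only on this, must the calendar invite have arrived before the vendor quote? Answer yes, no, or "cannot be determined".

Tracing the constraints gives the vendor quote → the out-of-office reply → the calendar invite, so the vendor quote must come before the calendar invite.
That means the calendar invite cannot be before the vendor quote.

no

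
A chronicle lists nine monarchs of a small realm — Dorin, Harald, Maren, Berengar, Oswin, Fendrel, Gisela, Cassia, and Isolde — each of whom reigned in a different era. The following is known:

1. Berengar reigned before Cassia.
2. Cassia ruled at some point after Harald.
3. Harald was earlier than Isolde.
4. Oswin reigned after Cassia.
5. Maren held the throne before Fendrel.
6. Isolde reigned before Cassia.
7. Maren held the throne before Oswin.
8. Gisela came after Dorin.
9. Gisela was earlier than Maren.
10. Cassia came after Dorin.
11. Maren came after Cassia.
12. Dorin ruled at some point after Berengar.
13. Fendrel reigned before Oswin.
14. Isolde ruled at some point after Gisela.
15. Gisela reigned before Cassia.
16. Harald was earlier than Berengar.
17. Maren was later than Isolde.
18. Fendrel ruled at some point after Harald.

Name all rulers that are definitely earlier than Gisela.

Directly stated before Gisela: Dorin.
Berengar reaches Gisela via Berengar → Dorin → Gisela.
Harald reaches Gisela via Harald → Berengar → Dorin → Gisela.

Berengar, Dorin, Harald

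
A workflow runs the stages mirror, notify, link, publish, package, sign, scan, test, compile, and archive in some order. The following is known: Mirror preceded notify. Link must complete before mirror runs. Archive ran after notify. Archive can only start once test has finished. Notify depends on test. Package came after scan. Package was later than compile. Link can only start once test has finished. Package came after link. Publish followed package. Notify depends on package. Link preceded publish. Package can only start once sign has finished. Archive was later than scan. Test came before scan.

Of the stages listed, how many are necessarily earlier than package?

5

Directly stated before package: compile, link, scan, and sign.
Test reaches package via test → scan → package.
No chain forces publish (or any of the others) ahead of package.
That's compile, link, scan, sign, and test — 5 in all.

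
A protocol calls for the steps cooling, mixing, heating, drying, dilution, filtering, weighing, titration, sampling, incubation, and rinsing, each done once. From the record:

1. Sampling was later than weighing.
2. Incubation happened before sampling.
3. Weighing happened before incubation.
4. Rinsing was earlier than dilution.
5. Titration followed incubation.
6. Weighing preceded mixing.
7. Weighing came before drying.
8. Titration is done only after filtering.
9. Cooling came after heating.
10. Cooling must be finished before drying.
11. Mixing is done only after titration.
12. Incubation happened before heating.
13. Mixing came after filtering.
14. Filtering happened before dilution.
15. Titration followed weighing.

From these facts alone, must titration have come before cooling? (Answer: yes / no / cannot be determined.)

cannot be determined

No chain of stated constraints runs from titration to cooling, and none runs from cooling to titration either.
So the relative order of titration and cooling is not fixed by the given facts.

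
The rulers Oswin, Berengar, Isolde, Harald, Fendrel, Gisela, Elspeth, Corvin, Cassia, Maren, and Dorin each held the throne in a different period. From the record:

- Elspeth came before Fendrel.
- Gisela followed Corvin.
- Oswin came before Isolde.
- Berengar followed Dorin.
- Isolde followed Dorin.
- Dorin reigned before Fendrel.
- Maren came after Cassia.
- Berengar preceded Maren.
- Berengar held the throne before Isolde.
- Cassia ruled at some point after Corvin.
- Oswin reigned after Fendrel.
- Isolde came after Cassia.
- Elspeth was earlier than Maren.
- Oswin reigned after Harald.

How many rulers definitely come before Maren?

Directly stated before Maren: Berengar, Cassia, and Elspeth.
Corvin reaches Maren via Corvin → Cassia → Maren.
Dorin reaches Maren via Dorin → Berengar → Maren.
No chain forces Gisela (or any of the others) ahead of Maren.
That's Berengar, Cassia, Corvin, Dorin, and Elspeth — 5 in all.

5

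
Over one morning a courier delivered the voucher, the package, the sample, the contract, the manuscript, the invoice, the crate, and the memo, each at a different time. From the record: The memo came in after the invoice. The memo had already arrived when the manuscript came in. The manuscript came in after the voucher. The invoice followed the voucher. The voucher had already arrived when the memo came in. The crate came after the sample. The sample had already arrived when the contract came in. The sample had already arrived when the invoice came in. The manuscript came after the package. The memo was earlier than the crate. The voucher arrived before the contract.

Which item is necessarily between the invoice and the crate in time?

Tracing the constraints gives the invoice → the memo → the crate, so the memo sits after the invoice and before the crate.
No other item is forced both after the invoice and before the crate.

the memo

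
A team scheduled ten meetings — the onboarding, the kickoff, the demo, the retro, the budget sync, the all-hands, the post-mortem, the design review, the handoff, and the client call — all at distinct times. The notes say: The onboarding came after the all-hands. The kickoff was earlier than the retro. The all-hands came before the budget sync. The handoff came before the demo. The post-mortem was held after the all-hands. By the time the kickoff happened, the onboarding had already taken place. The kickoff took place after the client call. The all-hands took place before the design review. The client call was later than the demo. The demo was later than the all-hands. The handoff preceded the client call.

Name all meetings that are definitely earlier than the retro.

Directly stated before the retro: the kickoff.
The all-hands reaches the retro via the all-hands → the onboarding → the kickoff → the retro.
The client call reaches the retro via the client call → the kickoff → the retro.
The demo reaches the retro via the demo → the client call → the kickoff → the retro.
Likewise the handoff and the onboarding each reach the retro by chaining the stated constraints.
No chain forces the design review (or any of the others) ahead of the retro.

the all-hands, the client call, the demo, the handoff, the kickoff, the onboarding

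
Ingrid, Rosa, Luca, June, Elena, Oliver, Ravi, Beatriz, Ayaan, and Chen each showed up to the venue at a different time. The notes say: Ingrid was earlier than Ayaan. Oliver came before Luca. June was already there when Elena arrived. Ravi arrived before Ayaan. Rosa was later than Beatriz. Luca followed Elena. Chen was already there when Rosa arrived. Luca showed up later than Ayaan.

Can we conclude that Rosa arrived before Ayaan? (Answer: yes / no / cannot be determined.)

No chain of stated constraints runs from Rosa to Ayaan, and none runs from Ayaan to Rosa either.
So the relative order of Rosa and Ayaan is not fixed by the given facts.

cannot be determined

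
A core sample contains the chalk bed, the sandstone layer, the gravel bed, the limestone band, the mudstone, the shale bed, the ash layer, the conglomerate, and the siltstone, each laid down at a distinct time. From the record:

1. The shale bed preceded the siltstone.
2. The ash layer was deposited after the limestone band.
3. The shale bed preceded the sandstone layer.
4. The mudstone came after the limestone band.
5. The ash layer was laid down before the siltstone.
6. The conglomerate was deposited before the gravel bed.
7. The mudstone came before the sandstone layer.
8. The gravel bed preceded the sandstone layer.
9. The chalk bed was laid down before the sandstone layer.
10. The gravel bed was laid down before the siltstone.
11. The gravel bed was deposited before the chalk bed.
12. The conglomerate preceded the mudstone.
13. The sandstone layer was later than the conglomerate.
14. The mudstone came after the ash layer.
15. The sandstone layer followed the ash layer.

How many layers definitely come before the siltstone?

Directly stated before the siltstone: the ash layer, the gravel bed, and the shale bed.
The conglomerate reaches the siltstone via the conglomerate → the gravel bed → the siltstone.
The limestone band reaches the siltstone via the limestone band → the ash layer → the siltstone.
No chain forces the sandstone layer (or any of the others) ahead of the siltstone.
That's the ash layer, the conglomerate, the gravel bed, the limestone band, and the shale bed — 5 in all.

5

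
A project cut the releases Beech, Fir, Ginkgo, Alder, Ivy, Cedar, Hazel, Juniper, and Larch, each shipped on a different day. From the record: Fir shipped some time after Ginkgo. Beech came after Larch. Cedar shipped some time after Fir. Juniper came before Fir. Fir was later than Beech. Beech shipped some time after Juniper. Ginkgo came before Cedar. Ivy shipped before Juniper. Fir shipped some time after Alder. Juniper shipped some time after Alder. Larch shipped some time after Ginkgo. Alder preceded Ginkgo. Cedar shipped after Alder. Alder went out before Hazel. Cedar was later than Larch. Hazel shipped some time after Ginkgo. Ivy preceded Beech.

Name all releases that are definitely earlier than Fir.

Directly stated before Fir: Alder, Beech, Ginkgo, and Juniper.
Ivy reaches Fir via Ivy → Juniper → Fir.
Larch reaches Fir via Larch → Beech → Fir.

Alder, Beech, Ginkgo, Ivy, Juniper, Larch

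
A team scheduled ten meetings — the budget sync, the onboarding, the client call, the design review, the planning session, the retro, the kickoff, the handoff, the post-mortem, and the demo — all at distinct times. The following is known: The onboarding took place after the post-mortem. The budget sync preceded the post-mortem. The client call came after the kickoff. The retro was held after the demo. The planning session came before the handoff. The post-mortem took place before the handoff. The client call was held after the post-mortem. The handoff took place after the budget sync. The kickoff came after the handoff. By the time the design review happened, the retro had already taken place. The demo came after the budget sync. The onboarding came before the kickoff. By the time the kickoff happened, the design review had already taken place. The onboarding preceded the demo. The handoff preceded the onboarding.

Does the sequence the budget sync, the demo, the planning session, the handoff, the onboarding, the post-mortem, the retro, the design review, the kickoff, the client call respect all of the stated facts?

The constraints require the post-mortem before the handoff, but in the proposed sequence the handoff appears ahead of the post-mortem. That one violation is enough.

no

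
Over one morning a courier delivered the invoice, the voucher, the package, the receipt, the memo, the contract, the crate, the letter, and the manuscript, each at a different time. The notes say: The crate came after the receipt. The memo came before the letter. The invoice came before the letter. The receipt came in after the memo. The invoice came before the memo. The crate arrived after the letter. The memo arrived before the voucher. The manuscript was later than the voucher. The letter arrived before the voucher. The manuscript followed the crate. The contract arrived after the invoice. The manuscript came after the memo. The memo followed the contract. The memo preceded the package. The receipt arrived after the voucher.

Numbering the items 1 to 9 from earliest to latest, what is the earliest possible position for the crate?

7

The contract, the invoice, the letter, the memo, the receipt, and the voucher must all come before the crate — 6 forced predecessors.
Nothing else is forced ahead of the crate, so its earliest slot is position 6 + 1 = 7.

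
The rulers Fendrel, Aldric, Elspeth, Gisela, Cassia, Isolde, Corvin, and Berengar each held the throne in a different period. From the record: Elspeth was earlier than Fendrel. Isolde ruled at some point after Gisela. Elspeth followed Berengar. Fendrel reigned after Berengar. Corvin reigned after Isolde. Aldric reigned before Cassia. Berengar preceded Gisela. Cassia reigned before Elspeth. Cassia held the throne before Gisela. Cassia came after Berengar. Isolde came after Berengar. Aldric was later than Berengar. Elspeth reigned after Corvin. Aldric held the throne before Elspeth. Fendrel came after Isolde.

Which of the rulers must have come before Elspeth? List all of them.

Aldric, Berengar, Cassia, Corvin, Gisela, Isolde

Directly stated before Elspeth: Aldric, Berengar, Cassia, and Corvin.
Gisela reaches Elspeth via Gisela → Isolde → Corvin → Elspeth.
Isolde reaches Elspeth via Isolde → Corvin → Elspeth.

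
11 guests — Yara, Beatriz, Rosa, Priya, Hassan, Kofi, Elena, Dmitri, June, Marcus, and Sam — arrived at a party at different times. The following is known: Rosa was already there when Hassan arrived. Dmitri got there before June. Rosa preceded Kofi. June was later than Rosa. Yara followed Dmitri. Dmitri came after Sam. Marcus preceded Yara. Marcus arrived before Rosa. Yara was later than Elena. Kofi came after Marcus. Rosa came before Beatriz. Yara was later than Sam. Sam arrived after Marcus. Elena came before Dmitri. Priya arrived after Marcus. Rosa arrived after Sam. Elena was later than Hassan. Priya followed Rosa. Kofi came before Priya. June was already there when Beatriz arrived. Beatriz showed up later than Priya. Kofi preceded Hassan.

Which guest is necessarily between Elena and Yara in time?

Dmitri

Tracing the constraints gives Elena → Dmitri → Yara, so Dmitri sits after Elena and before Yara.
No other guest is forced both after Elena and before Yara.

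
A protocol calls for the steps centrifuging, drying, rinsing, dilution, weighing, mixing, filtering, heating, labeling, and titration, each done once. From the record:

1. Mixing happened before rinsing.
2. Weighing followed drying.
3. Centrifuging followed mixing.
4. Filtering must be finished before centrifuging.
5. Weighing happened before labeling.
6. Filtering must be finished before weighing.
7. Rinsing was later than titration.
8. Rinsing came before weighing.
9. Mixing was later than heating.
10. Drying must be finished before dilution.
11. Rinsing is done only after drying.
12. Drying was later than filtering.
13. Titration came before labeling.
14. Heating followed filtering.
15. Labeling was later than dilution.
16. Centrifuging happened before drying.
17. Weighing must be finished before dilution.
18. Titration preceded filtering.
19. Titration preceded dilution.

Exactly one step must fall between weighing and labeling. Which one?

dilution

Tracing the constraints gives weighing → dilution → labeling, so dilution sits after weighing and before labeling.
No other step is forced both after weighing and before labeling.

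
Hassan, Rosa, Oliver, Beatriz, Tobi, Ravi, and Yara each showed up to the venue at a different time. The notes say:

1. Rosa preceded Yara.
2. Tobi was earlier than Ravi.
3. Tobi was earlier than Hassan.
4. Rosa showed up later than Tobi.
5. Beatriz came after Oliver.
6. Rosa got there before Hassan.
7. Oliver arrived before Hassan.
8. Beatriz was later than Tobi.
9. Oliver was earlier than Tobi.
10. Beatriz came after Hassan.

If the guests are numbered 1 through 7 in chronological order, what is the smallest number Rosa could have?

Oliver and Tobi must both come before Rosa — 2 forced predecessors.
Nothing else is forced ahead of Rosa, so their earliest slot is position 2 + 1 = 3.

3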